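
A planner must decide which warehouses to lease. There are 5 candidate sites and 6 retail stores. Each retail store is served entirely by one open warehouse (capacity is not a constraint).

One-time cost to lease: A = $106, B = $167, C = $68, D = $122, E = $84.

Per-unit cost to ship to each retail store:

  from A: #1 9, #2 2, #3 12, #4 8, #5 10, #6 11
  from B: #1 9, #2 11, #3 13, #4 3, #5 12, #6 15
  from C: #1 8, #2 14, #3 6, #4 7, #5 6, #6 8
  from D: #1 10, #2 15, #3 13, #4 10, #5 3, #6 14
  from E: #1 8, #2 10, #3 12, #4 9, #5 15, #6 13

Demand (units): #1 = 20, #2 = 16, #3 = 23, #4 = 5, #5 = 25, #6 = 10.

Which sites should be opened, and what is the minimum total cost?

Open A and C; minimum total cost 769.

For any fixed open set, each retail store goes to its cheapest open site; total = fixed + service.
{A, C}: #1→C 8·20=160, #2→A 2·16=32, #3→C 6·23=138, #4→C 7·5=35, #5→C 6·25=150, #6→C 8·10=80. Service 595; fixed 174; total 769.
{A, C, D}: service 520 + fixed 296 = 816
{A, C, E}: #1→C 8·20=160, #2→A 2·16=32, #3→C 6·23=138, #4→C 7·5=35, #5→C 6·25=150, #6→C 8·10=80. Service 595; fixed 258; total 853.
{A, B, C, D, E}: service 500 + fixed 547 = 1047
No other subset beats 769.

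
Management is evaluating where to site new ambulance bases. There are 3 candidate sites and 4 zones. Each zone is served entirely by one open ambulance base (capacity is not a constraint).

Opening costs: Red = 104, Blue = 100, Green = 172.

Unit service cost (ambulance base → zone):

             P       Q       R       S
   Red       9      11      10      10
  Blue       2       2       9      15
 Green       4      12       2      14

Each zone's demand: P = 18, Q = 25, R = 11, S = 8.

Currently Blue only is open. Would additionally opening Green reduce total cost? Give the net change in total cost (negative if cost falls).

No — net change +87 (cost rises by 87).

Current service cost with {Blue}: 305.
Adding Green: each zone re-picks its cheapest; new service cost 220, saving 85.
Extra fixed cost: 172. Net change = 172 − 85 = 87.
(Totals: 405 → 492.)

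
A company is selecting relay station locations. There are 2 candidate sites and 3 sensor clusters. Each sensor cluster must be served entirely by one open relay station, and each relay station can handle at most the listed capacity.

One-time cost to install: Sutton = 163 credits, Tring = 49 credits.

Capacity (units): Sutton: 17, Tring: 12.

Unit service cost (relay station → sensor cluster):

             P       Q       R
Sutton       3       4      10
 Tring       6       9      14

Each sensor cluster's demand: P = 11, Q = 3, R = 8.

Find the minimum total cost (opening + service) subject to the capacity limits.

Open {Sutton, Tring}: P→Sutton 3·11=33, Q→Sutton 4·3=12, R→Tring 14·8=112.
Loads: Sutton carries 14/17, Tring carries 8/12. Service 157; fixed 212; total 369.
Next best feasible plan costs 370.

Minimum total cost: 369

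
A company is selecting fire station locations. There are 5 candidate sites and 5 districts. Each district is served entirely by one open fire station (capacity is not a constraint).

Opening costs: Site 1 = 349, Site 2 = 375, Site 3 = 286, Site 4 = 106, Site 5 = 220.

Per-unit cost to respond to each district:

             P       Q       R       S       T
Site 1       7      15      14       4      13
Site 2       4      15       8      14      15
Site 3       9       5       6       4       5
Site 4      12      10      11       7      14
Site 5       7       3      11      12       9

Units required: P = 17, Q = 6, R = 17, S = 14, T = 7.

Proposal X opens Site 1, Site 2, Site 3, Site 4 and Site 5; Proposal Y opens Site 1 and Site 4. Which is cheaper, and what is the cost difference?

Proposal X: {Site 1, Site 2, Site 3, Site 4, Site 5}: P→Site 2 4·17=68, Q→Site 5 3·6=18, R→Site 3 6·17=102, S→Site 1 4·14=56, T→Site 3 5·7=35. Service 279; fixed 1336; total 1615.
Proposal Y: {Site 1, Site 4}: P→Site 1 7·17=119, Q→Site 4 10·6=60, R→Site 4 11·17=187, S→Site 1 4·14=56, T→Site 1 13·7=91. Service 513; fixed 455; total 968.
Difference: |1615 − 968| = 647.

Proposal Y is cheaper by 647.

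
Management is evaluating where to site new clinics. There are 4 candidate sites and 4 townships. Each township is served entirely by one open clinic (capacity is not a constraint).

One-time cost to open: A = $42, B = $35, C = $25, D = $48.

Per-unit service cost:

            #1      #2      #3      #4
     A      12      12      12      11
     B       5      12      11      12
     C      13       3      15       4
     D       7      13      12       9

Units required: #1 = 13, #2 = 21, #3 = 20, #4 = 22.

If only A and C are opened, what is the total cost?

Total cost: 614

Each township is assigned to its cheapest site among the open ones.
{A, C}: #1→A 12·13=156, #2→C 3·21=63, #3→A 12·20=240, #4→C 4·22=88. Service 547; fixed 67; total 614.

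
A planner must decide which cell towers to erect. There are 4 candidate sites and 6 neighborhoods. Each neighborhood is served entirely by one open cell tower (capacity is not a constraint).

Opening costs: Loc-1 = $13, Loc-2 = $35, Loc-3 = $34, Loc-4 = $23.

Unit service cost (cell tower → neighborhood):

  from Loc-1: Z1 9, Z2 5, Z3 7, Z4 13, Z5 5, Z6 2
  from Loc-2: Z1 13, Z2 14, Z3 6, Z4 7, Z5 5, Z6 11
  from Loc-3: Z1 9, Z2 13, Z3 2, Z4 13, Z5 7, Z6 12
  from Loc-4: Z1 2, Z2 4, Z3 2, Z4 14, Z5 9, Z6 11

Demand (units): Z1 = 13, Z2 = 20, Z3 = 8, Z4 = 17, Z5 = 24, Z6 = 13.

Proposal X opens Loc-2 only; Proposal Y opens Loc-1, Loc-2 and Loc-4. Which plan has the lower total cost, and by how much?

Proposal Y is cheaper by 456.

Proposal X: {Loc-2}: Z1→Loc-2 13·13=169, Z2→Loc-2 14·20=280, Z3→Loc-2 6·8=48, Z4→Loc-2 7·17=119, Z5→Loc-2 5·24=120, Z6→Loc-2 11·13=143. Service 879; fixed 35; total 914.
Proposal Y: {Loc-1, Loc-2, Loc-4}: Z1→Loc-4 2·13=26, Z2→Loc-4 4·20=80, Z3→Loc-4 2·8=16, Z4→Loc-2 7·17=119, Z5→Loc-1 5·24=120, Z6→Loc-1 2·13=26. Service 387; fixed 71; total 458.
Difference: |914 − 458| = 456.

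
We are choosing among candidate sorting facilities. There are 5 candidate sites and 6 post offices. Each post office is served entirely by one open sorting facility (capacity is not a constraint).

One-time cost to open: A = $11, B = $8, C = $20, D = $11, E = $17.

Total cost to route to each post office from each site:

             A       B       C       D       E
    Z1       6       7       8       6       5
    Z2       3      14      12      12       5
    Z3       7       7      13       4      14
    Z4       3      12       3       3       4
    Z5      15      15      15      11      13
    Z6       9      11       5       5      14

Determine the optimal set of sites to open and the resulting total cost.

For any fixed open set, each post office goes to its cheapest open site; total = fixed + service.
{D}: Z1→D 6, Z2→D 12, Z3→D 4, Z4→D 3, Z5→D 11, Z6→D 5. Service 41; fixed 11; total 52.
{A}: service 43 + fixed 11 = 54
{A, D}: service 32 + fixed 22 = 54
{A, B, C, D, E}: Z1→E 5, Z2→A 3, Z3→D 4, Z4→A 3, Z5→D 11, Z6→C 5. Service 31; fixed 67; total 98.
No other subset beats 52.

Open D only; minimum total cost 52.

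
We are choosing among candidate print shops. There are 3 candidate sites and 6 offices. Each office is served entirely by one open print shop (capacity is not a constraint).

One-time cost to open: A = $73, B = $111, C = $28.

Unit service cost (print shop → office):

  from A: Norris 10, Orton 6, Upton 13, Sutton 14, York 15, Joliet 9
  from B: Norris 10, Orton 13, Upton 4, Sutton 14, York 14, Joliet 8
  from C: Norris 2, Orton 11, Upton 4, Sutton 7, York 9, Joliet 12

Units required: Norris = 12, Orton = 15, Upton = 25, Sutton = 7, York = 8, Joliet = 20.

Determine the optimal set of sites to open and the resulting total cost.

For any fixed open set, each office goes to its cheapest open site; total = fixed + service.
{A, C}: Norris→C 2·12=24, Orton→A 6·15=90, Upton→C 4·25=100, Sutton→C 7·7=49, York→C 9·8=72, Joliet→A 9·20=180. Service 515; fixed 101; total 616.
{C}: service 650 + fixed 28 = 678
{A, B, C}: Norris→C 2·12=24, Orton→A 6·15=90, Upton→B 4·25=100, Sutton→C 7·7=49, York→C 9·8=72, Joliet→B 8·20=160. Service 495; fixed 212; total 707.
No other subset beats 616.

Open A and C; minimum total cost 616.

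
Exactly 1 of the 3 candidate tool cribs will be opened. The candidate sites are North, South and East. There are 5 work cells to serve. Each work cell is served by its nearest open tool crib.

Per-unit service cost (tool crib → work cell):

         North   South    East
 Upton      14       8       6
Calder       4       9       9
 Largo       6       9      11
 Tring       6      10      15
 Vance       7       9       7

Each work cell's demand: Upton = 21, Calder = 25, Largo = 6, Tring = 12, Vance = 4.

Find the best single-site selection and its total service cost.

With exactly 1 open, each work cell uses its cheapest among the chosen.
{North}: Upton→North 14·21=294, Calder→North 4·25=100, Largo→North 6·6=36, Tring→North 6·12=72, Vance→North 7·4=28. Service cost 530.
{South}: service cost 603
{East}: service cost 625
Among all 3 size-1 choices, {North} is lowest.

Choose North only; total service cost 530.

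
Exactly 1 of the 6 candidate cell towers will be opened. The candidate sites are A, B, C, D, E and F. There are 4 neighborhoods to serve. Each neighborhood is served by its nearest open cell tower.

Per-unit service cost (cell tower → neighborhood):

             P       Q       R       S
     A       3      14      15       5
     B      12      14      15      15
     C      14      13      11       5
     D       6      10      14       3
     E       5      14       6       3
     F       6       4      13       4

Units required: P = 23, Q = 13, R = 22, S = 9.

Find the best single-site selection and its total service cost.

With exactly 1 open, each neighborhood uses its cheapest among the chosen.
{E}: P→E 5·23=115, Q→E 14·13=182, R→E 6·22=132, S→E 3·9=27. Service cost 456.
{F}: service cost 512
{D}: service cost 603
Among all 6 size-1 choices, {E} is lowest.

Choose E only; total service cost 456.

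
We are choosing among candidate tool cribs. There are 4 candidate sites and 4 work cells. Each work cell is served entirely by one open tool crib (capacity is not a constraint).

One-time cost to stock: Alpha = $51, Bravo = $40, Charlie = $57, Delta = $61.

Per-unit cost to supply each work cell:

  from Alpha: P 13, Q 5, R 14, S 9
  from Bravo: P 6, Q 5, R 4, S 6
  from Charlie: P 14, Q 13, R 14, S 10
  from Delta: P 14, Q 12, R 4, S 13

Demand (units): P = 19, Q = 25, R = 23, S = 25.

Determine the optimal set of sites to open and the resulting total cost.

Open Bravo only; minimum total cost 521.

For any fixed open set, each work cell goes to its cheapest open site; total = fixed + service.
{Bravo}: P→Bravo 6·19=114, Q→Bravo 5·25=125, R→Bravo 4·23=92, S→Bravo 6·25=150. Service 481; fixed 40; total 521.
{Alpha, Bravo}: service 481 + fixed 91 = 572
{Bravo, Charlie}: P→Bravo 6·19=114, Q→Bravo 5·25=125, R→Bravo 4·23=92, S→Bravo 6·25=150. Service 481; fixed 97; total 578.
{Alpha, Bravo, Charlie, Delta}: P→Bravo 6·19=114, Q→Alpha 5·25=125, R→Bravo 4·23=92, S→Bravo 6·25=150. Service 481; fixed 209; total 690.
(All 15 nonempty subsets were checked; Bravo only is lowest.)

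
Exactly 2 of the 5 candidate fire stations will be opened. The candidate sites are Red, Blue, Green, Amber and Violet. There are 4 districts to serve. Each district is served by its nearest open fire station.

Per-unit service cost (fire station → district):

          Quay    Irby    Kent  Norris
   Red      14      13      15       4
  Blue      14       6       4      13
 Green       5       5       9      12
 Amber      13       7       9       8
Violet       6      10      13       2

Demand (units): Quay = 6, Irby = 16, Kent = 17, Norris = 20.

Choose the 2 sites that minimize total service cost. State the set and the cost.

With exactly 2 open, each district uses its cheapest among the chosen.
{Blue, Violet}: Quay→Violet 6·6=36, Irby→Blue 6·16=96, Kent→Blue 4·17=68, Norris→Violet 2·20=40. Service cost 240.
{Green, Violet}: service cost 303
{Red, Blue}: service cost 328
Among all 10 size-2 choices, {Blue, Violet} is lowest.

Choose Blue and Violet; total service cost 240.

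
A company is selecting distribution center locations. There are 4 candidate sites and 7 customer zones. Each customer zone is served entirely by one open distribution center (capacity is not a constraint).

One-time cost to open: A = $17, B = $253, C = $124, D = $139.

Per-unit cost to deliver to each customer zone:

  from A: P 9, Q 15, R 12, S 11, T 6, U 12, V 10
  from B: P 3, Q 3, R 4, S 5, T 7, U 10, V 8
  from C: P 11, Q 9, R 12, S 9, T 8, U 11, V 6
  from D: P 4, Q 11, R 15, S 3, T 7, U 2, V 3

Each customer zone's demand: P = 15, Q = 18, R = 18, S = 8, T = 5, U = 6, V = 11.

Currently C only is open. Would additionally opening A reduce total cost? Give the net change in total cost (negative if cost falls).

Yes — net change −23 (cost falls by 23).

Current service cost with {C}: 787.
Adding A: each customer zone re-picks its cheapest; new service cost 747, saving 40.
Extra fixed cost: 17. Net change = 17 − 40 = -23.
(Totals: 911 → 888.)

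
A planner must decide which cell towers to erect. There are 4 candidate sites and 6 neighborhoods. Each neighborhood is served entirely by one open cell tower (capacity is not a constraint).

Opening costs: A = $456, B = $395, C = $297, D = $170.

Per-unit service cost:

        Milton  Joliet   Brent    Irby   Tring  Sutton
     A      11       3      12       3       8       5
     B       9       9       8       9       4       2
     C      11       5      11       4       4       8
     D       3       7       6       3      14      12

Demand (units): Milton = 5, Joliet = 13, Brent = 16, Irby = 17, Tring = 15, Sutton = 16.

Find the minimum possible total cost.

For any fixed open set, each neighborhood goes to its cheapest open site; total = fixed + service.
{D}: Milton→D 3·5=15, Joliet→D 7·13=91, Brent→D 6·16=96, Irby→D 3·17=51, Tring→D 14·15=210, Sutton→D 12·16=192. Service 655; fixed 170; total 825.
{C}: service 552 + fixed 297 = 849
{C, D}: service 415 + fixed 467 = 882
{A, B, C, D}: Milton→D 3·5=15, Joliet→A 3·13=39, Brent→D 6·16=96, Irby→A 3·17=51, Tring→B 4·15=60, Sutton→B 2·16=32. Service 293; fixed 1318; total 1611.
(All 15 nonempty subsets were checked; D only is lowest.)

Minimum total cost: 825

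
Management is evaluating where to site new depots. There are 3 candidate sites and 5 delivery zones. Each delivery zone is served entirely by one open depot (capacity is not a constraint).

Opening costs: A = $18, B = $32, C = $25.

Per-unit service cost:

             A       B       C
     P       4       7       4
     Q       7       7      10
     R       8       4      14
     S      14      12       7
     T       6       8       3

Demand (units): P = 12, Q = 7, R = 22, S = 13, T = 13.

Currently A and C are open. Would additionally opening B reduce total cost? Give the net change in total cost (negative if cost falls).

Current service cost with {A, C}: 403.
Adding B: each delivery zone re-picks its cheapest; new service cost 315, saving 88.
Extra fixed cost: 32. Net change = 32 − 88 = -56.
(Totals: 446 → 390.)

Yes — net change −56 (cost falls by 56).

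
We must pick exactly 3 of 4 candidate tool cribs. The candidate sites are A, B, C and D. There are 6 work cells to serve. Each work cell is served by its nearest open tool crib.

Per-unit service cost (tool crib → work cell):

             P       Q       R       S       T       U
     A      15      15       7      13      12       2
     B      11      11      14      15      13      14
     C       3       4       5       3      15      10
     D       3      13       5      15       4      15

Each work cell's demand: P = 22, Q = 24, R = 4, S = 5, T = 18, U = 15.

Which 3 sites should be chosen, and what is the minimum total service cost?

With exactly 3 open, each work cell uses its cheapest among the chosen.
{A, C, D}: P→C 3·22=66, Q→C 4·24=96, R→C 5·4=20, S→C 3·5=15, T→D 4·18=72, U→A 2·15=30. Service cost 299.
{B, C, D}: service cost 419
{A, B, C}: service cost 443
Among all 4 size-3 choices, {A, C, D} is lowest.

Choose A, C and D; total service cost 299.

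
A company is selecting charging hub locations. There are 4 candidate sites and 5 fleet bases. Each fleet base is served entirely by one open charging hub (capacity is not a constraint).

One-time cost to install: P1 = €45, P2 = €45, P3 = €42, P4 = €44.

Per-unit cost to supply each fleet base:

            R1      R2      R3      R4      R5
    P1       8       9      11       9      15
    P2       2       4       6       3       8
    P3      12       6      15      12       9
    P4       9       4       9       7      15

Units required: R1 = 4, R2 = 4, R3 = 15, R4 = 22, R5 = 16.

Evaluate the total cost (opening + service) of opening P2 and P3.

Each fleet base is assigned to its cheapest site among the open ones.
{P2, P3}: R1→P2 2·4=8, R2→P2 4·4=16, R3→P2 6·15=90, R4→P2 3·22=66, R5→P2 8·16=128. Service 308; fixed 87; total 395.

Total cost: 395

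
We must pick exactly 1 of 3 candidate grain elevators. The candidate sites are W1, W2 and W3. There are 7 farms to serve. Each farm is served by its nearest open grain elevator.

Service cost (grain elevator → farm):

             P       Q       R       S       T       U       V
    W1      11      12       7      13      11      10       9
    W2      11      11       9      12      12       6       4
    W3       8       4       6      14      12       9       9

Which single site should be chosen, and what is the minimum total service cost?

Choose W3 only; total service cost 62.

With exactly 1 open, each farm uses its cheapest among the chosen.
{W3}: P→W3 8, Q→W3 4, R→W3 6, S→W3 14, T→W3 12, U→W3 9, V→W3 9. Service cost 62.
{W2}: service cost 65
{W1}: service cost 73
Among all 3 size-1 choices, {W3} is lowest.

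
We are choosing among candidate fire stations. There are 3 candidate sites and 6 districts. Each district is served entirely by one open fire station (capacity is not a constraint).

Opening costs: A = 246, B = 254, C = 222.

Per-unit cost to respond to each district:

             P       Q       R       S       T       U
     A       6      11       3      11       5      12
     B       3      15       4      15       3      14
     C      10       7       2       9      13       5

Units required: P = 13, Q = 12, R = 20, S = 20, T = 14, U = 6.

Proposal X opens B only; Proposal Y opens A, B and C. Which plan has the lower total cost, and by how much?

Proposal X: {B}: P→B 3·13=39, Q→B 15·12=180, R→B 4·20=80, S→B 15·20=300, T→B 3·14=42, U→B 14·6=84. Service 725; fixed 254; total 979.
Proposal Y: {A, B, C}: P→B 3·13=39, Q→C 7·12=84, R→C 2·20=40, S→C 9·20=180, T→B 3·14=42, U→C 5·6=30. Service 415; fixed 722; total 1137.
Difference: |979 − 1137| = 158.

Proposal X is cheaper by 158.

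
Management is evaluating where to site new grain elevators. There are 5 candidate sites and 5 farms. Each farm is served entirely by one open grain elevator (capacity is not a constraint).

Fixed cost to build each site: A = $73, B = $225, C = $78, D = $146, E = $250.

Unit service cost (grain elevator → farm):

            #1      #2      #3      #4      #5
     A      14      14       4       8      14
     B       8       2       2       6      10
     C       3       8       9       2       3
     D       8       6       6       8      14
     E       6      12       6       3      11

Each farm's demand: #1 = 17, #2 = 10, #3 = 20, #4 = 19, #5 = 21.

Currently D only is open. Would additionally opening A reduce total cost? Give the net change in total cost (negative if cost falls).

No — net change +33 (cost rises by 33).

Current service cost with {D}: 762.
Adding A: each farm re-picks its cheapest; new service cost 722, saving 40.
Extra fixed cost: 73. Net change = 73 − 40 = 33.
(Totals: 908 → 941.)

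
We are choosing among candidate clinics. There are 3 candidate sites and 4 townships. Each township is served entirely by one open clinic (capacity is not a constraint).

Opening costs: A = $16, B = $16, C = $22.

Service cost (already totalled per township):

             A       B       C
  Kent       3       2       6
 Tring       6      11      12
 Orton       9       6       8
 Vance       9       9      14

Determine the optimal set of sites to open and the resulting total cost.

Open A only; minimum total cost 43.

For any fixed open set, each township goes to its cheapest open site; total = fixed + service.
{A}: Kent→A 3, Tring→A 6, Orton→A 9, Vance→A 9. Service 27; fixed 16; total 43.
{B}: Kent→B 2, Tring→B 11, Orton→B 6, Vance→B 9. Service 28; fixed 16; total 44.
{A, B}: Kent→B 2, Tring→A 6, Orton→B 6, Vance→A 9. Service 23; fixed 32; total 55.
{A, B, C}: Kent→B 2, Tring→A 6, Orton→B 6, Vance→A 9. Service 23; fixed 54; total 77.
(All 7 nonempty subsets were checked; A only is lowest.)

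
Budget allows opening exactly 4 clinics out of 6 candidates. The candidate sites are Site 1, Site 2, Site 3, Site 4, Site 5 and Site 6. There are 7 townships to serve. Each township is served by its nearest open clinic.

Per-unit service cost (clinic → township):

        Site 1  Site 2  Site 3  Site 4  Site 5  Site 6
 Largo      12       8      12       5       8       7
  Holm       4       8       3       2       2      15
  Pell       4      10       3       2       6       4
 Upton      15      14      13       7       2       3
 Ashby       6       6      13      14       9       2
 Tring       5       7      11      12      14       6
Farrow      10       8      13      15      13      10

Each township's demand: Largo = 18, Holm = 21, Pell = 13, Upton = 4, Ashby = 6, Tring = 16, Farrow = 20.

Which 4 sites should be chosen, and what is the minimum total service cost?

Choose Site 1, Site 2, Site 4 and Site 6; total service cost 422.

With exactly 4 open, each township uses its cheapest among the chosen.
{Site 1, Site 2, Site 4, Site 6}: Largo→Site 4 5·18=90, Holm→Site 4 2·21=42, Pell→Site 4 2·13=26, Upton→Site 6 3·4=12, Ashby→Site 6 2·6=12, Tring→Site 1 5·16=80, Farrow→Site 2 8·20=160. Service cost 422.
{Site 2, Site 4, Site 5, Site 6}: service cost 434
{Site 2, Site 3, Site 4, Site 6}: service cost 438
Among all 15 size-4 choices, {Site 1, Site 2, Site 4, Site 6} is lowest.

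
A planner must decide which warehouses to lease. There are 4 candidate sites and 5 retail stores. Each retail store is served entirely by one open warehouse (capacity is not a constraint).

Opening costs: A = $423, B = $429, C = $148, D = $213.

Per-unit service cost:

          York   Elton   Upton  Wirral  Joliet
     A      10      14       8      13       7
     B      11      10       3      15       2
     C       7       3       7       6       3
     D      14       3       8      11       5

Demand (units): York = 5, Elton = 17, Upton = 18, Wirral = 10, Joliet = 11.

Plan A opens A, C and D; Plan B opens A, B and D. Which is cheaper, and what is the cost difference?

Plan A is cheaper by 263.

Plan A: {A, C, D}: York→C 7·5=35, Elton→C 3·17=51, Upton→C 7·18=126, Wirral→C 6·10=60, Joliet→C 3·11=33. Service 305; fixed 784; total 1089.
Plan B: {A, B, D}: York→A 10·5=50, Elton→D 3·17=51, Upton→B 3·18=54, Wirral→D 11·10=110, Joliet→B 2·11=22. Service 287; fixed 1065; total 1352.
Difference: |1089 − 1352| = 263.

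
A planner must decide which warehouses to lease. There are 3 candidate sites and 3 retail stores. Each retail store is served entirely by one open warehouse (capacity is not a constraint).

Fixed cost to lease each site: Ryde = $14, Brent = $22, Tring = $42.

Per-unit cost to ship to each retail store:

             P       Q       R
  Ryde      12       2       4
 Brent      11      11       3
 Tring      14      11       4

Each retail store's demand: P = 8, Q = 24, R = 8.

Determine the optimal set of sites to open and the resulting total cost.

For any fixed open set, each retail store goes to its cheapest open site; total = fixed + service.
{Ryde}: P→Ryde 12·8=96, Q→Ryde 2·24=48, R→Ryde 4·8=32. Service 176; fixed 14; total 190.
{Ryde, Brent}: P→Brent 11·8=88, Q→Ryde 2·24=48, R→Brent 3·8=24. Service 160; fixed 36; total 196.
{Ryde, Tring}: P→Ryde 12·8=96, Q→Ryde 2·24=48, R→Ryde 4·8=32. Service 176; fixed 56; total 232.
{Ryde, Brent, Tring}: P→Brent 11·8=88, Q→Ryde 2·24=48, R→Brent 3·8=24. Service 160; fixed 78; total 238.
No other subset beats 190.

Open Ryde only; minimum total cost 190.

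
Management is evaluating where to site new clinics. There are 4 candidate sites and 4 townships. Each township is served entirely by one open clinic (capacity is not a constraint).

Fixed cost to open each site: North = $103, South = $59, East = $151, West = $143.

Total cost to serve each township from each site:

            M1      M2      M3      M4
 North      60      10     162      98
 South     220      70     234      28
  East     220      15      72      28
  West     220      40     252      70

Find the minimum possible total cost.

Minimum total cost: 422

For any fixed open set, each township goes to its cheapest open site; total = fixed + service.
{North, South}: M1→North 60, M2→North 10, M3→North 162, M4→South 28. Service 260; fixed 162; total 422.
{North, East}: service 170 + fixed 254 = 424
{North}: service 330 + fixed 103 = 433
{North, South, East, West}: M1→North 60, M2→North 10, M3→East 72, M4→South 28. Service 170; fixed 456; total 626.
(All 15 nonempty subsets were checked; North and South is lowest.)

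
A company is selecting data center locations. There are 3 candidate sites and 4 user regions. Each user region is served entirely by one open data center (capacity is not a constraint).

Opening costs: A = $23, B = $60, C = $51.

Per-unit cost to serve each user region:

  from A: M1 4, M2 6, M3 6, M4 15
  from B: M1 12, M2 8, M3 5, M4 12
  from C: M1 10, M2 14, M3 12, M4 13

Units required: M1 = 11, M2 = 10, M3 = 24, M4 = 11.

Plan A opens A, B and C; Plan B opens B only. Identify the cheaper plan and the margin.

Plan A is cheaper by 34.

Plan A: {A, B, C}: M1→A 4·11=44, M2→A 6·10=60, M3→B 5·24=120, M4→B 12·11=132. Service 356; fixed 134; total 490.
Plan B: {B}: M1→B 12·11=132, M2→B 8·10=80, M3→B 5·24=120, M4→B 12·11=132. Service 464; fixed 60; total 524.
Difference: |490 − 524| = 34.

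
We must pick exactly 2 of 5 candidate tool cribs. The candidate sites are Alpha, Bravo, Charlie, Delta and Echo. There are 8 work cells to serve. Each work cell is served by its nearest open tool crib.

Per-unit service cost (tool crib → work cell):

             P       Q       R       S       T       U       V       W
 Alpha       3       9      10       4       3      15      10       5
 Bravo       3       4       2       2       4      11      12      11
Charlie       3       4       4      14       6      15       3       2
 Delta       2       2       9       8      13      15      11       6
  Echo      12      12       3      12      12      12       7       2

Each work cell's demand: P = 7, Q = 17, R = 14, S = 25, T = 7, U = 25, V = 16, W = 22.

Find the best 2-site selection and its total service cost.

Choose Bravo and Charlie; total service cost 562.

With exactly 2 open, each work cell uses its cheapest among the chosen.
{Bravo, Charlie}: P→Bravo 3·7=21, Q→Bravo 4·17=68, R→Bravo 2·14=28, S→Bravo 2·25=50, T→Bravo 4·7=28, U→Bravo 11·25=275, V→Charlie 3·16=48, W→Charlie 2·22=44. Service cost 562.
{Bravo, Echo}: service cost 626
{Alpha, Bravo}: service cost 733
Among all 10 size-2 choices, {Bravo, Charlie} is lowest.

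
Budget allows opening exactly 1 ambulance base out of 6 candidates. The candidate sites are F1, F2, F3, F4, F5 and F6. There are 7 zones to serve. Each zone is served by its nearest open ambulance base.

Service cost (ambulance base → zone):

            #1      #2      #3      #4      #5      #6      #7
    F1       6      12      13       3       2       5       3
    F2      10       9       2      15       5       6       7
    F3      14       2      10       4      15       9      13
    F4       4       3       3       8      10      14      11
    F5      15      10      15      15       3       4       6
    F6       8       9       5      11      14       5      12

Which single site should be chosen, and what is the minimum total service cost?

Choose F1 only; total service cost 44.

With exactly 1 open, each zone uses its cheapest among the chosen.
{F1}: #1→F1 6, #2→F1 12, #3→F1 13, #4→F1 3, #5→F1 2, #6→F1 5, #7→F1 3. Service cost 44.
{F4}: service cost 53
{F2}: service cost 54
Among all 6 size-1 choices, {F1} is lowest.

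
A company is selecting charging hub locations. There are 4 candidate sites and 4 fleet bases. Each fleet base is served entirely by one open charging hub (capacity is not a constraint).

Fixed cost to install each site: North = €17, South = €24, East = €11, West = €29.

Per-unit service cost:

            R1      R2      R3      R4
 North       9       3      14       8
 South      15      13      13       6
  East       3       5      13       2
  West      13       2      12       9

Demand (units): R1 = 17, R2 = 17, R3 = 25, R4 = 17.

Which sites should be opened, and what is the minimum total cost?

For any fixed open set, each fleet base goes to its cheapest open site; total = fixed + service.
{East, West}: R1→East 3·17=51, R2→West 2·17=34, R3→West 12·25=300, R4→East 2·17=34. Service 419; fixed 40; total 459.
{North, East, West}: service 419 + fixed 57 = 476
{South, East, West}: service 419 + fixed 64 = 483
{North, South, East, West}: R1→East 3·17=51, R2→West 2·17=34, R3→West 12·25=300, R4→East 2·17=34. Service 419; fixed 81; total 500.
(All 15 nonempty subsets were checked; East and West is lowest.)

Open East and West; minimum total cost 459.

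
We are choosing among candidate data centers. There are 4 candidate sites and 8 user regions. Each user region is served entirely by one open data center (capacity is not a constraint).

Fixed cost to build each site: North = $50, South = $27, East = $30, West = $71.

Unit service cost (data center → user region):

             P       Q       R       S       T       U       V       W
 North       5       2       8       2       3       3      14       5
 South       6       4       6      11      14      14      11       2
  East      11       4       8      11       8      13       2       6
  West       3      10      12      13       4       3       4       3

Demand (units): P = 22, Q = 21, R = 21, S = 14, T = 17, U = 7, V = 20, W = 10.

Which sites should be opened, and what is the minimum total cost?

For any fixed open set, each user region goes to its cheapest open site; total = fixed + service.
{North, South, East}: P→North 5·22=110, Q→North 2·21=42, R→South 6·21=126, S→North 2·14=28, T→North 3·17=51, U→North 3·7=21, V→East 2·20=40, W→South 2·10=20. Service 438; fixed 107; total 545.
{North, South, East, West}: P→West 3·22=66, Q→North 2·21=42, R→South 6·21=126, S→North 2·14=28, T→North 3·17=51, U→North 3·7=21, V→East 2·20=40, W→South 2·10=20. Service 394; fixed 178; total 572.
{North, South, West}: service 434 + fixed 148 = 582
{South}: service 1072 + fixed 27 = 1099
(All 15 nonempty subsets were checked; North, South and East is lowest.)

Open North, South and East; minimum total cost 545.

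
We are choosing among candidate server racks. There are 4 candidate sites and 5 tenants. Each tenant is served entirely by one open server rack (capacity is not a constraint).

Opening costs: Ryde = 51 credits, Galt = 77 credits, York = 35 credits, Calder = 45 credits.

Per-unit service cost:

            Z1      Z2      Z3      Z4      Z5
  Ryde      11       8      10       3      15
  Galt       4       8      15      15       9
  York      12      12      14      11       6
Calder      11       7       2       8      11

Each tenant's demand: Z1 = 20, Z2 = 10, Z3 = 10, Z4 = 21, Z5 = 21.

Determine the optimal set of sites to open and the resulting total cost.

Open Ryde, Galt, York and Calder; minimum total cost 567.

For any fixed open set, each tenant goes to its cheapest open site; total = fixed + service.
{Ryde, Galt, York, Calder}: Z1→Galt 4·20=80, Z2→Calder 7·10=70, Z3→Calder 2·10=20, Z4→Ryde 3·21=63, Z5→York 6·21=126. Service 359; fixed 208; total 567.
{Ryde, Galt, Calder}: service 422 + fixed 173 = 595
{Ryde, Galt, York}: service 449 + fixed 163 = 612
{York}: Z1→York 12·20=240, Z2→York 12·10=120, Z3→York 14·10=140, Z4→York 11·21=231, Z5→York 6·21=126. Service 857; fixed 35; total 892.
No other subset beats 567.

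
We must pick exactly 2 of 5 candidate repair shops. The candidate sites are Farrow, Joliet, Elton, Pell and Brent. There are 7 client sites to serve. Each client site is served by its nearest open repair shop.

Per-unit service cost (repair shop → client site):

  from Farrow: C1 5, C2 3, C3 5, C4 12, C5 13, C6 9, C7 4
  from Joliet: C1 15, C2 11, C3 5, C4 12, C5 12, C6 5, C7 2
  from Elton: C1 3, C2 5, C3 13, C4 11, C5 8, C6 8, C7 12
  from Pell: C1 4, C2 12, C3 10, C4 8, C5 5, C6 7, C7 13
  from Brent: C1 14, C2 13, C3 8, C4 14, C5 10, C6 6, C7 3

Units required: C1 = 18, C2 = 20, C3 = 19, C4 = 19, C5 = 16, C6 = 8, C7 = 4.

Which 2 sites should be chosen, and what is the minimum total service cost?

Choose Farrow and Pell; total service cost 531.

With exactly 2 open, each client site uses its cheapest among the chosen.
{Farrow, Pell}: C1→Pell 4·18=72, C2→Farrow 3·20=60, C3→Farrow 5·19=95, C4→Pell 8·19=152, C5→Pell 5·16=80, C6→Pell 7·8=56, C7→Farrow 4·4=16. Service cost 531.
{Farrow, Elton}: service cost 626
{Joliet, Elton}: service cost 634
Among all 10 size-2 choices, {Farrow, Pell} is lowest.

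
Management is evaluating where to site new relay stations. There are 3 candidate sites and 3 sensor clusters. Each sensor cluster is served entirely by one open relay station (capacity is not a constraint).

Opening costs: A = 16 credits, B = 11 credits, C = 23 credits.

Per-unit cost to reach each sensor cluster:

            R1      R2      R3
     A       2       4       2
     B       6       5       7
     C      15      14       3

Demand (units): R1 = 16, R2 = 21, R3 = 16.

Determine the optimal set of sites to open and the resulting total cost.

Open A only; minimum total cost 164.

For any fixed open set, each sensor cluster goes to its cheapest open site; total = fixed + service.
{A}: R1→A 2·16=32, R2→A 4·21=84, R3→A 2·16=32. Service 148; fixed 16; total 164.
{A, B}: service 148 + fixed 27 = 175
{A, C}: service 148 + fixed 39 = 187
{A, B, C}: R1→A 2·16=32, R2→A 4·21=84, R3→A 2·16=32. Service 148; fixed 50; total 198.
No other subset beats 164.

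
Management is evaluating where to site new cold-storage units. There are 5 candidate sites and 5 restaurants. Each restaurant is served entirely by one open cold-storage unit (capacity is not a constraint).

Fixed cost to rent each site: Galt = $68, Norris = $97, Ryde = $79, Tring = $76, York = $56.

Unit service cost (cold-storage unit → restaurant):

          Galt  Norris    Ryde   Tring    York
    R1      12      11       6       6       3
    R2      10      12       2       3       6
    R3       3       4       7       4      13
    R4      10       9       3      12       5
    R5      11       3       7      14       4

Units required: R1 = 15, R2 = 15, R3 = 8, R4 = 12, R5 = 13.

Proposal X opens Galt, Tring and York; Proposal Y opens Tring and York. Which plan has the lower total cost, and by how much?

Proposal X: {Galt, Tring, York}: R1→York 3·15=45, R2→Tring 3·15=45, R3→Galt 3·8=24, R4→York 5·12=60, R5→York 4·13=52. Service 226; fixed 200; total 426.
Proposal Y: {Tring, York}: R1→York 3·15=45, R2→Tring 3·15=45, R3→Tring 4·8=32, R4→York 5·12=60, R5→York 4·13=52. Service 234; fixed 132; total 366.
Difference: |426 − 366| = 60.

Proposal Y is cheaper by 60.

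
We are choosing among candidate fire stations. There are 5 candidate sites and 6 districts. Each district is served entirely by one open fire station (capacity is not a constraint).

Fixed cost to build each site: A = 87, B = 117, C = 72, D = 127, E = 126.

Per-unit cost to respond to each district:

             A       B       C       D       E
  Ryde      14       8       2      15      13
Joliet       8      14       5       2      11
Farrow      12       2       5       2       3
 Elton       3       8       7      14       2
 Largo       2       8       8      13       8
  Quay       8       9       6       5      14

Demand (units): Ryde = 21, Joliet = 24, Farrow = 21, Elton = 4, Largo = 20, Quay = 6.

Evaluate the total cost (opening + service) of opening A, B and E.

Total cost: 828

Each district is assigned to its cheapest site among the open ones.
{A, B, E}: Ryde→B 8·21=168, Joliet→A 8·24=192, Farrow→B 2·21=42, Elton→E 2·4=8, Largo→A 2·20=40, Quay→A 8·6=48. Service 498; fixed 330; total 828.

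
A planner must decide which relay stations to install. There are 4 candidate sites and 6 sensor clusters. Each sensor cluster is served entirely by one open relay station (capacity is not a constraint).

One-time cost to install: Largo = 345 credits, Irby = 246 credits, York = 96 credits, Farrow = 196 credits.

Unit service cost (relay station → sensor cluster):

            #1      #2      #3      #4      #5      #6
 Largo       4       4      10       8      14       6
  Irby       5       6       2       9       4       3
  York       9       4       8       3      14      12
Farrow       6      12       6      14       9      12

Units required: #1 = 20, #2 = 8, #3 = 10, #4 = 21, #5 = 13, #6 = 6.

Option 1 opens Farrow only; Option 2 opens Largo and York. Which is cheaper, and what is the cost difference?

Option 2 is cheaper by 41.

Option 1: {Farrow}: #1→Farrow 6·20=120, #2→Farrow 12·8=96, #3→Farrow 6·10=60, #4→Farrow 14·21=294, #5→Farrow 9·13=117, #6→Farrow 12·6=72. Service 759; fixed 196; total 955.
Option 2: {Largo, York}: #1→Largo 4·20=80, #2→Largo 4·8=32, #3→York 8·10=80, #4→York 3·21=63, #5→Largo 14·13=182, #6→Largo 6·6=36. Service 473; fixed 441; total 914.
Difference: |955 − 914| = 41.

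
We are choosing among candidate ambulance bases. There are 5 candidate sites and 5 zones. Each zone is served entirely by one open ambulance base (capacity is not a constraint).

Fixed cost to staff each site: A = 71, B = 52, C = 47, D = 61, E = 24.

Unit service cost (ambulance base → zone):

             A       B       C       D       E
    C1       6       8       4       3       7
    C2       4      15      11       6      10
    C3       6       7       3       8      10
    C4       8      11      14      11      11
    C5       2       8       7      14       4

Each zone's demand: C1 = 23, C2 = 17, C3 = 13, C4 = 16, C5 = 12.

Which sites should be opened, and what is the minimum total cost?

For any fixed open set, each zone goes to its cheapest open site; total = fixed + service.
{A, C}: C1→C 4·23=92, C2→A 4·17=68, C3→C 3·13=39, C4→A 8·16=128, C5→A 2·12=24. Service 351; fixed 118; total 469.
{A, C, E}: service 351 + fixed 142 = 493
{A, D}: service 367 + fixed 132 = 499
{A, B, C, D, E}: C1→D 3·23=69, C2→A 4·17=68, C3→C 3·13=39, C4→A 8·16=128, C5→A 2·12=24. Service 328; fixed 255; total 583.
No other subset beats 469.

Open A and C; minimum total cost 469.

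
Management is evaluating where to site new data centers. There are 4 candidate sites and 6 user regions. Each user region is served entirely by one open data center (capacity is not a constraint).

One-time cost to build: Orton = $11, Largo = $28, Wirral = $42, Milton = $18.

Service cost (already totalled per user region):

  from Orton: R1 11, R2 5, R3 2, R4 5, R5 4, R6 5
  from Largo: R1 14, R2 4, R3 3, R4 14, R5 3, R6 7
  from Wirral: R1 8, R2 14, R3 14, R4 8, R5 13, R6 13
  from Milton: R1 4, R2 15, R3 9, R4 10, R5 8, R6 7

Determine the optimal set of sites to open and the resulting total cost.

For any fixed open set, each user region goes to its cheapest open site; total = fixed + service.
{Orton}: R1→Orton 11, R2→Orton 5, R3→Orton 2, R4→Orton 5, R5→Orton 4, R6→Orton 5. Service 32; fixed 11; total 43.
{Orton, Milton}: R1→Milton 4, R2→Orton 5, R3→Orton 2, R4→Orton 5, R5→Orton 4, R6→Orton 5. Service 25; fixed 29; total 54.
{Orton, Largo}: service 30 + fixed 39 = 69
{Orton, Largo, Wirral, Milton}: R1→Milton 4, R2→Largo 4, R3→Orton 2, R4→Orton 5, R5→Largo 3, R6→Orton 5. Service 23; fixed 99; total 122.
No other subset beats 43.

Open Orton only; minimum total cost 43.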